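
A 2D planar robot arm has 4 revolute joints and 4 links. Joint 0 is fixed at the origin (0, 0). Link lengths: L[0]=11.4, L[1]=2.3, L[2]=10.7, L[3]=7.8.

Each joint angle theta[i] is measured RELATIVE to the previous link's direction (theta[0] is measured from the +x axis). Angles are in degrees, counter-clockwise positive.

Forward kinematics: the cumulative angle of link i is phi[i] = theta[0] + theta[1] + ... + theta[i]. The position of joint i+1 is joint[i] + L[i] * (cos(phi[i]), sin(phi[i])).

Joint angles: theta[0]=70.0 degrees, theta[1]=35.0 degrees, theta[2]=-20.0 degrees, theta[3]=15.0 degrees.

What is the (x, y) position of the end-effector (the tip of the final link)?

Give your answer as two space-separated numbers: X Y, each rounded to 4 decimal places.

Answer: 2.8819 31.2749

Derivation:
joint[0] = (0.0000, 0.0000)  (base)
link 0: phi[0] = 70 = 70 deg
  cos(70 deg) = 0.3420, sin(70 deg) = 0.9397
  joint[1] = (0.0000, 0.0000) + 11.4 * (0.3420, 0.9397) = (0.0000 + 3.8990, 0.0000 + 10.7125) = (3.8990, 10.7125)
link 1: phi[1] = 70 + 35 = 105 deg
  cos(105 deg) = -0.2588, sin(105 deg) = 0.9659
  joint[2] = (3.8990, 10.7125) + 2.3 * (-0.2588, 0.9659) = (3.8990 + -0.5953, 10.7125 + 2.2216) = (3.3037, 12.9341)
link 2: phi[2] = 70 + 35 + -20 = 85 deg
  cos(85 deg) = 0.0872, sin(85 deg) = 0.9962
  joint[3] = (3.3037, 12.9341) + 10.7 * (0.0872, 0.9962) = (3.3037 + 0.9326, 12.9341 + 10.6593) = (4.2363, 23.5934)
link 3: phi[3] = 70 + 35 + -20 + 15 = 100 deg
  cos(100 deg) = -0.1736, sin(100 deg) = 0.9848
  joint[4] = (4.2363, 23.5934) + 7.8 * (-0.1736, 0.9848) = (4.2363 + -1.3545, 23.5934 + 7.6815) = (2.8819, 31.2749)
End effector: (2.8819, 31.2749)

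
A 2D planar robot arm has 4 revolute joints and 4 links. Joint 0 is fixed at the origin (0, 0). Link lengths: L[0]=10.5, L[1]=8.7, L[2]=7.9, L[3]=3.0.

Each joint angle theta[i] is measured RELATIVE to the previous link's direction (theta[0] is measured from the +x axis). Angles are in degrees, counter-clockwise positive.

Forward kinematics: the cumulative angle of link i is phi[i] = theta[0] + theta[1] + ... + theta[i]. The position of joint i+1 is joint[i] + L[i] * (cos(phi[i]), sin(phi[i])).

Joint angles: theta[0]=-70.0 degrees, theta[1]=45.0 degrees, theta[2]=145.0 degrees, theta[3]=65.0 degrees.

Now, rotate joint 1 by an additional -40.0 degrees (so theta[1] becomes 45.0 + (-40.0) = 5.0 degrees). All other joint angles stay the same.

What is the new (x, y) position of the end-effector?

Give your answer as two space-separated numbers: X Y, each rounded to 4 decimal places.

joint[0] = (0.0000, 0.0000)  (base)
link 0: phi[0] = -70 = -70 deg
  cos(-70 deg) = 0.3420, sin(-70 deg) = -0.9397
  joint[1] = (0.0000, 0.0000) + 10.5 * (0.3420, -0.9397) = (0.0000 + 3.5912, 0.0000 + -9.8668) = (3.5912, -9.8668)
link 1: phi[1] = -70 + 5 = -65 deg
  cos(-65 deg) = 0.4226, sin(-65 deg) = -0.9063
  joint[2] = (3.5912, -9.8668) + 8.7 * (0.4226, -0.9063) = (3.5912 + 3.6768, -9.8668 + -7.8849) = (7.2680, -17.7517)
link 2: phi[2] = -70 + 5 + 145 = 80 deg
  cos(80 deg) = 0.1736, sin(80 deg) = 0.9848
  joint[3] = (7.2680, -17.7517) + 7.9 * (0.1736, 0.9848) = (7.2680 + 1.3718, -17.7517 + 7.7800) = (8.6398, -9.9717)
link 3: phi[3] = -70 + 5 + 145 + 65 = 145 deg
  cos(145 deg) = -0.8192, sin(145 deg) = 0.5736
  joint[4] = (8.6398, -9.9717) + 3 * (-0.8192, 0.5736) = (8.6398 + -2.4575, -9.9717 + 1.7207) = (6.1824, -8.2509)
End effector: (6.1824, -8.2509)

Answer: 6.1824 -8.2509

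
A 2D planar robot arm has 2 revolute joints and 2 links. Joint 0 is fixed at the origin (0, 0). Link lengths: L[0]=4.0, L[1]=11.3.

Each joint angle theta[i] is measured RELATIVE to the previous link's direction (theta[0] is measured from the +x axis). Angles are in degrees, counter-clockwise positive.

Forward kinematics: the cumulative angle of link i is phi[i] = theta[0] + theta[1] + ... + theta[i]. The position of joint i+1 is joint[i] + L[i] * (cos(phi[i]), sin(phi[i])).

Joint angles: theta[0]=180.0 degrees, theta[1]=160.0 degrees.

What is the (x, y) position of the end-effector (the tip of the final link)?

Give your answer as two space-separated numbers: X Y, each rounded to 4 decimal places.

Answer: 6.6185 -3.8648

Derivation:
joint[0] = (0.0000, 0.0000)  (base)
link 0: phi[0] = 180 = 180 deg
  cos(180 deg) = -1.0000, sin(180 deg) = 0.0000
  joint[1] = (0.0000, 0.0000) + 4 * (-1.0000, 0.0000) = (0.0000 + -4.0000, 0.0000 + 0.0000) = (-4.0000, 0.0000)
link 1: phi[1] = 180 + 160 = 340 deg
  cos(340 deg) = 0.9397, sin(340 deg) = -0.3420
  joint[2] = (-4.0000, 0.0000) + 11.3 * (0.9397, -0.3420) = (-4.0000 + 10.6185, 0.0000 + -3.8648) = (6.6185, -3.8648)
End effector: (6.6185, -3.8648)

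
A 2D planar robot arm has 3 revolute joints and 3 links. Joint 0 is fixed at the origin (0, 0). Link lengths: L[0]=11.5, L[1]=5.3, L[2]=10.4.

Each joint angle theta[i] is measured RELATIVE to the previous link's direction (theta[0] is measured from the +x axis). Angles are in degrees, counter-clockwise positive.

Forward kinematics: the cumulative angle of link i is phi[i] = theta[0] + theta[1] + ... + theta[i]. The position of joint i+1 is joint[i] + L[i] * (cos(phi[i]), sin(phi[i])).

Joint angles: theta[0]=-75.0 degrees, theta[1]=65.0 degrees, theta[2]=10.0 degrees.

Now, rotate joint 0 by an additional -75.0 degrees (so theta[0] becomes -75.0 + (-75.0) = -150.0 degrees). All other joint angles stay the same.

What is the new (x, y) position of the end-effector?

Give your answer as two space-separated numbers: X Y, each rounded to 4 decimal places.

Answer: -6.8056 -21.0755

Derivation:
joint[0] = (0.0000, 0.0000)  (base)
link 0: phi[0] = -150 = -150 deg
  cos(-150 deg) = -0.8660, sin(-150 deg) = -0.5000
  joint[1] = (0.0000, 0.0000) + 11.5 * (-0.8660, -0.5000) = (0.0000 + -9.9593, 0.0000 + -5.7500) = (-9.9593, -5.7500)
link 1: phi[1] = -150 + 65 = -85 deg
  cos(-85 deg) = 0.0872, sin(-85 deg) = -0.9962
  joint[2] = (-9.9593, -5.7500) + 5.3 * (0.0872, -0.9962) = (-9.9593 + 0.4619, -5.7500 + -5.2798) = (-9.4974, -11.0298)
link 2: phi[2] = -150 + 65 + 10 = -75 deg
  cos(-75 deg) = 0.2588, sin(-75 deg) = -0.9659
  joint[3] = (-9.4974, -11.0298) + 10.4 * (0.2588, -0.9659) = (-9.4974 + 2.6917, -11.0298 + -10.0456) = (-6.8056, -21.0755)
End effector: (-6.8056, -21.0755)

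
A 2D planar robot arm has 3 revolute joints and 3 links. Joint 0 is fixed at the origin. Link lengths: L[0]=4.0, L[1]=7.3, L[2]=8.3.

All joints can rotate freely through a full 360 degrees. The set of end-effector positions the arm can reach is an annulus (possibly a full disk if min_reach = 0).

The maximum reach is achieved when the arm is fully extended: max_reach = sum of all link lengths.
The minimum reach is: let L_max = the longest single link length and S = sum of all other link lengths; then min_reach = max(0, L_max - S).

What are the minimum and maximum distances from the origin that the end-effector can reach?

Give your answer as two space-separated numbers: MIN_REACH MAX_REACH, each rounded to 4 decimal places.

Answer: 0.0000 19.6000

Derivation:
Link lengths: [4.0, 7.3, 8.3]
max_reach = 4 + 7.3 + 8.3 = 19.6
L_max = max([4.0, 7.3, 8.3]) = 8.3
S (sum of others) = 19.6 - 8.3 = 11.3
min_reach = max(0, 8.3 - 11.3) = max(0, -3) = 0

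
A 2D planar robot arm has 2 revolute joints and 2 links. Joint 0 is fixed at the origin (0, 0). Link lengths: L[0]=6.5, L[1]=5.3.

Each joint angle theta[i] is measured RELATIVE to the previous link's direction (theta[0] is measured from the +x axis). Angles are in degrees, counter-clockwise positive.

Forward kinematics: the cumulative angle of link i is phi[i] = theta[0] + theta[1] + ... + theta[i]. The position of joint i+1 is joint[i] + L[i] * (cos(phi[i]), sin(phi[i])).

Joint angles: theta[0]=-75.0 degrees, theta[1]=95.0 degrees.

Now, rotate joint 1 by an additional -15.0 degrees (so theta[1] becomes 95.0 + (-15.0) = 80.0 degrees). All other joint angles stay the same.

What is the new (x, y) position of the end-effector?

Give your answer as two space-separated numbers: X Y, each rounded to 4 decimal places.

joint[0] = (0.0000, 0.0000)  (base)
link 0: phi[0] = -75 = -75 deg
  cos(-75 deg) = 0.2588, sin(-75 deg) = -0.9659
  joint[1] = (0.0000, 0.0000) + 6.5 * (0.2588, -0.9659) = (0.0000 + 1.6823, 0.0000 + -6.2785) = (1.6823, -6.2785)
link 1: phi[1] = -75 + 80 = 5 deg
  cos(5 deg) = 0.9962, sin(5 deg) = 0.0872
  joint[2] = (1.6823, -6.2785) + 5.3 * (0.9962, 0.0872) = (1.6823 + 5.2798, -6.2785 + 0.4619) = (6.9622, -5.8166)
End effector: (6.9622, -5.8166)

Answer: 6.9622 -5.8166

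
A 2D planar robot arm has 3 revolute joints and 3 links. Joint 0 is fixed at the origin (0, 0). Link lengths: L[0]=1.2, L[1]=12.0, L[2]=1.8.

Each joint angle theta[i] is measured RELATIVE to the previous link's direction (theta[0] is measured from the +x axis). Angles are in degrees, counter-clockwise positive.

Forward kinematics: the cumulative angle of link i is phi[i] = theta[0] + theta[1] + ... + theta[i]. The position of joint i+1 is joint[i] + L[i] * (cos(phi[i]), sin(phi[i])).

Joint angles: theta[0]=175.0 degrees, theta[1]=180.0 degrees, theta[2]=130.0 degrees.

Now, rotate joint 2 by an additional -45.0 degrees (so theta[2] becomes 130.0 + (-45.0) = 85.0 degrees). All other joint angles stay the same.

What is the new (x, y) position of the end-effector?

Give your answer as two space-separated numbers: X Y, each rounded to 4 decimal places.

joint[0] = (0.0000, 0.0000)  (base)
link 0: phi[0] = 175 = 175 deg
  cos(175 deg) = -0.9962, sin(175 deg) = 0.0872
  joint[1] = (0.0000, 0.0000) + 1.2 * (-0.9962, 0.0872) = (0.0000 + -1.1954, 0.0000 + 0.1046) = (-1.1954, 0.1046)
link 1: phi[1] = 175 + 180 = 355 deg
  cos(355 deg) = 0.9962, sin(355 deg) = -0.0872
  joint[2] = (-1.1954, 0.1046) + 12 * (0.9962, -0.0872) = (-1.1954 + 11.9543, 0.1046 + -1.0459) = (10.7589, -0.9413)
link 2: phi[2] = 175 + 180 + 85 = 440 deg
  cos(440 deg) = 0.1736, sin(440 deg) = 0.9848
  joint[3] = (10.7589, -0.9413) + 1.8 * (0.1736, 0.9848) = (10.7589 + 0.3126, -0.9413 + 1.7727) = (11.0715, 0.8314)
End effector: (11.0715, 0.8314)

Answer: 11.0715 0.8314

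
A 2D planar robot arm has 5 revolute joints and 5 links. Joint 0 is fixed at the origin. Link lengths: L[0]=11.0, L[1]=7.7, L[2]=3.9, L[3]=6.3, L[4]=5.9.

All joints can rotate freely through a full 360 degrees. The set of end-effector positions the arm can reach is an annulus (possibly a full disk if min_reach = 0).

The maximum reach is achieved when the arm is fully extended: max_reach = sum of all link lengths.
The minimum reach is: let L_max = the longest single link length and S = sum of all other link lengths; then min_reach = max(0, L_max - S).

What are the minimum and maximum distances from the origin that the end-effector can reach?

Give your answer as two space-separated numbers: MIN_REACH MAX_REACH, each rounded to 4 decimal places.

Link lengths: [11.0, 7.7, 3.9, 6.3, 5.9]
max_reach = 11 + 7.7 + 3.9 + 6.3 + 5.9 = 34.8
L_max = max([11.0, 7.7, 3.9, 6.3, 5.9]) = 11
S (sum of others) = 34.8 - 11 = 23.8
min_reach = max(0, 11 - 23.8) = max(0, -12.8) = 0

Answer: 0.0000 34.8000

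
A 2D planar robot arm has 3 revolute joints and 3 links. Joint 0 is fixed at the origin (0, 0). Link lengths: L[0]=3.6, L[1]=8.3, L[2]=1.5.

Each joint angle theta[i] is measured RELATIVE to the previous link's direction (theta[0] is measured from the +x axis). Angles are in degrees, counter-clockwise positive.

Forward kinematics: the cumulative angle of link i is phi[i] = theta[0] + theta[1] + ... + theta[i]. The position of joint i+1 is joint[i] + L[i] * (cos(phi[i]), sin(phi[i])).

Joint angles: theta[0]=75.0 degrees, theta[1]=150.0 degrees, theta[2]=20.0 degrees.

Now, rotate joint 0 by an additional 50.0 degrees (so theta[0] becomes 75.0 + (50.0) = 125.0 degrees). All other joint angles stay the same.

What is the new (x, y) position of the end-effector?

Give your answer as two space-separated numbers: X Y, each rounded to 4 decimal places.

joint[0] = (0.0000, 0.0000)  (base)
link 0: phi[0] = 125 = 125 deg
  cos(125 deg) = -0.5736, sin(125 deg) = 0.8192
  joint[1] = (0.0000, 0.0000) + 3.6 * (-0.5736, 0.8192) = (0.0000 + -2.0649, 0.0000 + 2.9489) = (-2.0649, 2.9489)
link 1: phi[1] = 125 + 150 = 275 deg
  cos(275 deg) = 0.0872, sin(275 deg) = -0.9962
  joint[2] = (-2.0649, 2.9489) + 8.3 * (0.0872, -0.9962) = (-2.0649 + 0.7234, 2.9489 + -8.2684) = (-1.3415, -5.3195)
link 2: phi[2] = 125 + 150 + 20 = 295 deg
  cos(295 deg) = 0.4226, sin(295 deg) = -0.9063
  joint[3] = (-1.3415, -5.3195) + 1.5 * (0.4226, -0.9063) = (-1.3415 + 0.6339, -5.3195 + -1.3595) = (-0.7076, -6.6789)
End effector: (-0.7076, -6.6789)

Answer: -0.7076 -6.6789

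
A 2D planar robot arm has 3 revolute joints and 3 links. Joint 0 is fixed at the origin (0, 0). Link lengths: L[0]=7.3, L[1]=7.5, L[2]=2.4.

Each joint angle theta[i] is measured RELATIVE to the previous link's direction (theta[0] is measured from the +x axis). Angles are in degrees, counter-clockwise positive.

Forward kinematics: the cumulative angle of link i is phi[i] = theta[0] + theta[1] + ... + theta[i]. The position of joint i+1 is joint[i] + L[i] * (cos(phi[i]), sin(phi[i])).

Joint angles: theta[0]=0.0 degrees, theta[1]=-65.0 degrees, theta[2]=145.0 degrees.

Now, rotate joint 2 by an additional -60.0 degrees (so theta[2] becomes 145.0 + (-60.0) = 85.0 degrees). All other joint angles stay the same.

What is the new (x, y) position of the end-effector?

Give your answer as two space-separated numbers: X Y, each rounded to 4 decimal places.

Answer: 12.7249 -5.9765

Derivation:
joint[0] = (0.0000, 0.0000)  (base)
link 0: phi[0] = 0 = 0 deg
  cos(0 deg) = 1.0000, sin(0 deg) = 0.0000
  joint[1] = (0.0000, 0.0000) + 7.3 * (1.0000, 0.0000) = (0.0000 + 7.3000, 0.0000 + 0.0000) = (7.3000, 0.0000)
link 1: phi[1] = 0 + -65 = -65 deg
  cos(-65 deg) = 0.4226, sin(-65 deg) = -0.9063
  joint[2] = (7.3000, 0.0000) + 7.5 * (0.4226, -0.9063) = (7.3000 + 3.1696, 0.0000 + -6.7973) = (10.4696, -6.7973)
link 2: phi[2] = 0 + -65 + 85 = 20 deg
  cos(20 deg) = 0.9397, sin(20 deg) = 0.3420
  joint[3] = (10.4696, -6.7973) + 2.4 * (0.9397, 0.3420) = (10.4696 + 2.2553, -6.7973 + 0.8208) = (12.7249, -5.9765)
End effector: (12.7249, -5.9765)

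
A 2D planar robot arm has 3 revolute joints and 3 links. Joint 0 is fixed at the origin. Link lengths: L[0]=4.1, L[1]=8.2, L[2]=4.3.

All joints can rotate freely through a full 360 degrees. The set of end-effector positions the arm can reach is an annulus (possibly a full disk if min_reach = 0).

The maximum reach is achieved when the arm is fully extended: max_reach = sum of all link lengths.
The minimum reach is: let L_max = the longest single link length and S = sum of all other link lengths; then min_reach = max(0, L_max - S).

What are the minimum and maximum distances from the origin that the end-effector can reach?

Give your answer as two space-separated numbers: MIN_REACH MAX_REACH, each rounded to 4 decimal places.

Answer: 0.0000 16.6000

Derivation:
Link lengths: [4.1, 8.2, 4.3]
max_reach = 4.1 + 8.2 + 4.3 = 16.6
L_max = max([4.1, 8.2, 4.3]) = 8.2
S (sum of others) = 16.6 - 8.2 = 8.4
min_reach = max(0, 8.2 - 8.4) = max(0, -0.2) = 0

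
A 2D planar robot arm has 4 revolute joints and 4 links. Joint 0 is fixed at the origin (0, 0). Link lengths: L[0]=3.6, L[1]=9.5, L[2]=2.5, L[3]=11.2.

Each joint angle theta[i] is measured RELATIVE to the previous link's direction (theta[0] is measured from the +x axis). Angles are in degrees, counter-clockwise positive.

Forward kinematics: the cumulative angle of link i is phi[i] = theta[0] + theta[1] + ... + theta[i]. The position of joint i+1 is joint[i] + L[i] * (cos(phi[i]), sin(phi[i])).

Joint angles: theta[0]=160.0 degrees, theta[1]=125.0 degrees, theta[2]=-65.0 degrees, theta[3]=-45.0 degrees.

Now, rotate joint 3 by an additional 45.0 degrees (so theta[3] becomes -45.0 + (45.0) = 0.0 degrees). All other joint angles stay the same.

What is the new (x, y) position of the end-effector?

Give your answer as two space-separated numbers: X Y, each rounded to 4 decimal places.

joint[0] = (0.0000, 0.0000)  (base)
link 0: phi[0] = 160 = 160 deg
  cos(160 deg) = -0.9397, sin(160 deg) = 0.3420
  joint[1] = (0.0000, 0.0000) + 3.6 * (-0.9397, 0.3420) = (0.0000 + -3.3829, 0.0000 + 1.2313) = (-3.3829, 1.2313)
link 1: phi[1] = 160 + 125 = 285 deg
  cos(285 deg) = 0.2588, sin(285 deg) = -0.9659
  joint[2] = (-3.3829, 1.2313) + 9.5 * (0.2588, -0.9659) = (-3.3829 + 2.4588, 1.2313 + -9.1763) = (-0.9241, -7.9450)
link 2: phi[2] = 160 + 125 + -65 = 220 deg
  cos(220 deg) = -0.7660, sin(220 deg) = -0.6428
  joint[3] = (-0.9241, -7.9450) + 2.5 * (-0.7660, -0.6428) = (-0.9241 + -1.9151, -7.9450 + -1.6070) = (-2.8392, -9.5520)
link 3: phi[3] = 160 + 125 + -65 + 0 = 220 deg
  cos(220 deg) = -0.7660, sin(220 deg) = -0.6428
  joint[4] = (-2.8392, -9.5520) + 11.2 * (-0.7660, -0.6428) = (-2.8392 + -8.5797, -9.5520 + -7.1992) = (-11.4189, -16.7512)
End effector: (-11.4189, -16.7512)

Answer: -11.4189 -16.7512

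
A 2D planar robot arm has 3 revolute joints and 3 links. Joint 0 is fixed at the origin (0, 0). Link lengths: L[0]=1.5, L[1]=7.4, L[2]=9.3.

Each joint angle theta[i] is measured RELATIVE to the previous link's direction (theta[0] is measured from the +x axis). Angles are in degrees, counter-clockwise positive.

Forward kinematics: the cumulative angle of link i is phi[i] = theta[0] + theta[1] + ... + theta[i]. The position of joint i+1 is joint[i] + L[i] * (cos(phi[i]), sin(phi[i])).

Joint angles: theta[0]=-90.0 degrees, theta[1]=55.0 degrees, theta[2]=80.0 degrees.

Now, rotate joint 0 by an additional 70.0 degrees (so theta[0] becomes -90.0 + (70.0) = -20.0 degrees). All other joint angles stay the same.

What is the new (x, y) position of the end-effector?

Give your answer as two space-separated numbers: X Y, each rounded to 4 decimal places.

joint[0] = (0.0000, 0.0000)  (base)
link 0: phi[0] = -20 = -20 deg
  cos(-20 deg) = 0.9397, sin(-20 deg) = -0.3420
  joint[1] = (0.0000, 0.0000) + 1.5 * (0.9397, -0.3420) = (0.0000 + 1.4095, 0.0000 + -0.5130) = (1.4095, -0.5130)
link 1: phi[1] = -20 + 55 = 35 deg
  cos(35 deg) = 0.8192, sin(35 deg) = 0.5736
  joint[2] = (1.4095, -0.5130) + 7.4 * (0.8192, 0.5736) = (1.4095 + 6.0617, -0.5130 + 4.2445) = (7.4713, 3.7314)
link 2: phi[2] = -20 + 55 + 80 = 115 deg
  cos(115 deg) = -0.4226, sin(115 deg) = 0.9063
  joint[3] = (7.4713, 3.7314) + 9.3 * (-0.4226, 0.9063) = (7.4713 + -3.9303, 3.7314 + 8.4287) = (3.5409, 12.1601)
End effector: (3.5409, 12.1601)

Answer: 3.5409 12.1601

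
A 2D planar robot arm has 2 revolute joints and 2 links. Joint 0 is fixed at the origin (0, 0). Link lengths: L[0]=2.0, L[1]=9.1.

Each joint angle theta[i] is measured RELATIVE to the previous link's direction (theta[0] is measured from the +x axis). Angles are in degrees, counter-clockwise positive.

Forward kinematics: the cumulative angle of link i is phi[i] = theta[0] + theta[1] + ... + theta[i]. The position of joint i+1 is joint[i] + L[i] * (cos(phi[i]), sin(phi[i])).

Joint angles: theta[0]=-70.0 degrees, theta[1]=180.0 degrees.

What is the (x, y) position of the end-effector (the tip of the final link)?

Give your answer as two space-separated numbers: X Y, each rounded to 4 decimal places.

joint[0] = (0.0000, 0.0000)  (base)
link 0: phi[0] = -70 = -70 deg
  cos(-70 deg) = 0.3420, sin(-70 deg) = -0.9397
  joint[1] = (0.0000, 0.0000) + 2 * (0.3420, -0.9397) = (0.0000 + 0.6840, 0.0000 + -1.8794) = (0.6840, -1.8794)
link 1: phi[1] = -70 + 180 = 110 deg
  cos(110 deg) = -0.3420, sin(110 deg) = 0.9397
  joint[2] = (0.6840, -1.8794) + 9.1 * (-0.3420, 0.9397) = (0.6840 + -3.1124, -1.8794 + 8.5512) = (-2.4283, 6.6718)
End effector: (-2.4283, 6.6718)

Answer: -2.4283 6.6718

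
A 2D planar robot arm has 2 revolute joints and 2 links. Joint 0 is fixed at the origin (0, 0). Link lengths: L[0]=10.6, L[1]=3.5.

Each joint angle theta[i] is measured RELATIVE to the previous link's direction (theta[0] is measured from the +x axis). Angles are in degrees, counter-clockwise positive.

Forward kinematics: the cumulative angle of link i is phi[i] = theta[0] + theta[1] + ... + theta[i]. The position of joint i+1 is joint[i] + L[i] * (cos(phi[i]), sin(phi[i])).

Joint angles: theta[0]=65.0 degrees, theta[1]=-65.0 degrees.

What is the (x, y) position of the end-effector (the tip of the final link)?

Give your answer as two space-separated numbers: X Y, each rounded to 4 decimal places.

Answer: 7.9798 9.6069

Derivation:
joint[0] = (0.0000, 0.0000)  (base)
link 0: phi[0] = 65 = 65 deg
  cos(65 deg) = 0.4226, sin(65 deg) = 0.9063
  joint[1] = (0.0000, 0.0000) + 10.6 * (0.4226, 0.9063) = (0.0000 + 4.4798, 0.0000 + 9.6069) = (4.4798, 9.6069)
link 1: phi[1] = 65 + -65 = 0 deg
  cos(0 deg) = 1.0000, sin(0 deg) = 0.0000
  joint[2] = (4.4798, 9.6069) + 3.5 * (1.0000, 0.0000) = (4.4798 + 3.5000, 9.6069 + 0.0000) = (7.9798, 9.6069)
End effector: (7.9798, 9.6069)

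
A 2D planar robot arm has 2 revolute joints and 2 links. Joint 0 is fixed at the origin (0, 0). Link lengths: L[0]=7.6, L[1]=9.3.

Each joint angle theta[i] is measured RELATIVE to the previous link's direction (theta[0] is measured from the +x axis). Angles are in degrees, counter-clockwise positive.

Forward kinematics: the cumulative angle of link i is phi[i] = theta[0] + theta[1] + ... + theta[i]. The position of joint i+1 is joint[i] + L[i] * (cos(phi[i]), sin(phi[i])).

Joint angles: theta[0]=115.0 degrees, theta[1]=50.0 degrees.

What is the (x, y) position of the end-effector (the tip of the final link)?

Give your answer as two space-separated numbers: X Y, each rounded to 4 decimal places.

joint[0] = (0.0000, 0.0000)  (base)
link 0: phi[0] = 115 = 115 deg
  cos(115 deg) = -0.4226, sin(115 deg) = 0.9063
  joint[1] = (0.0000, 0.0000) + 7.6 * (-0.4226, 0.9063) = (0.0000 + -3.2119, 0.0000 + 6.8879) = (-3.2119, 6.8879)
link 1: phi[1] = 115 + 50 = 165 deg
  cos(165 deg) = -0.9659, sin(165 deg) = 0.2588
  joint[2] = (-3.2119, 6.8879) + 9.3 * (-0.9659, 0.2588) = (-3.2119 + -8.9831, 6.8879 + 2.4070) = (-12.1950, 9.2950)
End effector: (-12.1950, 9.2950)

Answer: -12.1950 9.2950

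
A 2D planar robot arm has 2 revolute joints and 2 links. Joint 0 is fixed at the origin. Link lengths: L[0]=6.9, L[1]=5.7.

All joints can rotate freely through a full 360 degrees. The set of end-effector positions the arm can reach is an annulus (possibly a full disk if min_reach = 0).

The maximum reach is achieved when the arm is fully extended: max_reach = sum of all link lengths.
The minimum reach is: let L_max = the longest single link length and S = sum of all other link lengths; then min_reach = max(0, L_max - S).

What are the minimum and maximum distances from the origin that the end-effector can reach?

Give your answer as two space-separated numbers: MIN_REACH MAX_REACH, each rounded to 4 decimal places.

Link lengths: [6.9, 5.7]
max_reach = 6.9 + 5.7 = 12.6
L_max = max([6.9, 5.7]) = 6.9
S (sum of others) = 12.6 - 6.9 = 5.7
min_reach = max(0, 6.9 - 5.7) = max(0, 1.2) = 1.2

Answer: 1.2000 12.6000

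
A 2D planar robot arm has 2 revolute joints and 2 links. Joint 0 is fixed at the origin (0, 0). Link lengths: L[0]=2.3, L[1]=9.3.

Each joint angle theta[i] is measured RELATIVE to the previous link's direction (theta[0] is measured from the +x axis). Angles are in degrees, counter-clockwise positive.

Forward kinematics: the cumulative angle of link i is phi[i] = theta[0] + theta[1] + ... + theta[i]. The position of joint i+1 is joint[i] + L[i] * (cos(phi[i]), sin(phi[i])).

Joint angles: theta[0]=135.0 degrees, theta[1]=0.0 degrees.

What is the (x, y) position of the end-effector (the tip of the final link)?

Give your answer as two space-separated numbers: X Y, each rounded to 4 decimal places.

Answer: -8.2024 8.2024

Derivation:
joint[0] = (0.0000, 0.0000)  (base)
link 0: phi[0] = 135 = 135 deg
  cos(135 deg) = -0.7071, sin(135 deg) = 0.7071
  joint[1] = (0.0000, 0.0000) + 2.3 * (-0.7071, 0.7071) = (0.0000 + -1.6263, 0.0000 + 1.6263) = (-1.6263, 1.6263)
link 1: phi[1] = 135 + 0 = 135 deg
  cos(135 deg) = -0.7071, sin(135 deg) = 0.7071
  joint[2] = (-1.6263, 1.6263) + 9.3 * (-0.7071, 0.7071) = (-1.6263 + -6.5761, 1.6263 + 6.5761) = (-8.2024, 8.2024)
End effector: (-8.2024, 8.2024)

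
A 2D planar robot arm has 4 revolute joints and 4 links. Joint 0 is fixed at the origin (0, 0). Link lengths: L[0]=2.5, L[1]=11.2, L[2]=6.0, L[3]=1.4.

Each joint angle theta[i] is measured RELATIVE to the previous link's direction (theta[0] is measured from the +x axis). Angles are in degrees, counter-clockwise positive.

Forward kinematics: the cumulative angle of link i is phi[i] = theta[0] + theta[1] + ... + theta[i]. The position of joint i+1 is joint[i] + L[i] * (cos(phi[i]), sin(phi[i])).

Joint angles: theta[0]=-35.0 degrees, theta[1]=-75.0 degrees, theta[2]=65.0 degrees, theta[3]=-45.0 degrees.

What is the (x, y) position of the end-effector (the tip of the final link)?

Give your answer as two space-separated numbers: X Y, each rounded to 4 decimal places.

joint[0] = (0.0000, 0.0000)  (base)
link 0: phi[0] = -35 = -35 deg
  cos(-35 deg) = 0.8192, sin(-35 deg) = -0.5736
  joint[1] = (0.0000, 0.0000) + 2.5 * (0.8192, -0.5736) = (0.0000 + 2.0479, 0.0000 + -1.4339) = (2.0479, -1.4339)
link 1: phi[1] = -35 + -75 = -110 deg
  cos(-110 deg) = -0.3420, sin(-110 deg) = -0.9397
  joint[2] = (2.0479, -1.4339) + 11.2 * (-0.3420, -0.9397) = (2.0479 + -3.8306, -1.4339 + -10.5246) = (-1.7827, -11.9585)
link 2: phi[2] = -35 + -75 + 65 = -45 deg
  cos(-45 deg) = 0.7071, sin(-45 deg) = -0.7071
  joint[3] = (-1.7827, -11.9585) + 6 * (0.7071, -0.7071) = (-1.7827 + 4.2426, -11.9585 + -4.2426) = (2.4599, -16.2011)
link 3: phi[3] = -35 + -75 + 65 + -45 = -90 deg
  cos(-90 deg) = 0.0000, sin(-90 deg) = -1.0000
  joint[4] = (2.4599, -16.2011) + 1.4 * (0.0000, -1.0000) = (2.4599 + 0.0000, -16.2011 + -1.4000) = (2.4599, -17.6011)
End effector: (2.4599, -17.6011)

Answer: 2.4599 -17.6011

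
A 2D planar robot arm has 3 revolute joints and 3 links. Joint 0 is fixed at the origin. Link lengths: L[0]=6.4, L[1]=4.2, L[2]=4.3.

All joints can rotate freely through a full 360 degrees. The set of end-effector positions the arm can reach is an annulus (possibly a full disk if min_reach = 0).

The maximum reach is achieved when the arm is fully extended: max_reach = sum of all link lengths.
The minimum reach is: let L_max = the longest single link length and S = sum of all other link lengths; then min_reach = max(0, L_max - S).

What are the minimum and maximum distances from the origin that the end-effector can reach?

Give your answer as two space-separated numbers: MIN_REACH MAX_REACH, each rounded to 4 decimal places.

Link lengths: [6.4, 4.2, 4.3]
max_reach = 6.4 + 4.2 + 4.3 = 14.9
L_max = max([6.4, 4.2, 4.3]) = 6.4
S (sum of others) = 14.9 - 6.4 = 8.5
min_reach = max(0, 6.4 - 8.5) = max(0, -2.1) = 0

Answer: 0.0000 14.9000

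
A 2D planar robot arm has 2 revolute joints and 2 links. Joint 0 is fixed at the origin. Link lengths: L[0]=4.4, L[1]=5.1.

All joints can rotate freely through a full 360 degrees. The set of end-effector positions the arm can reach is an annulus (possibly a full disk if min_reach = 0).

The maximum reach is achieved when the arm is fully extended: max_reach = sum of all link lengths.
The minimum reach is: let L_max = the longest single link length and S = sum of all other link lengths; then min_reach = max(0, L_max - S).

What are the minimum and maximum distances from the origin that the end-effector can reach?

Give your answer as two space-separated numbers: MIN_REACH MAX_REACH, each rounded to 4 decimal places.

Answer: 0.7000 9.5000

Derivation:
Link lengths: [4.4, 5.1]
max_reach = 4.4 + 5.1 = 9.5
L_max = max([4.4, 5.1]) = 5.1
S (sum of others) = 9.5 - 5.1 = 4.4
min_reach = max(0, 5.1 - 4.4) = max(0, 0.7) = 0.7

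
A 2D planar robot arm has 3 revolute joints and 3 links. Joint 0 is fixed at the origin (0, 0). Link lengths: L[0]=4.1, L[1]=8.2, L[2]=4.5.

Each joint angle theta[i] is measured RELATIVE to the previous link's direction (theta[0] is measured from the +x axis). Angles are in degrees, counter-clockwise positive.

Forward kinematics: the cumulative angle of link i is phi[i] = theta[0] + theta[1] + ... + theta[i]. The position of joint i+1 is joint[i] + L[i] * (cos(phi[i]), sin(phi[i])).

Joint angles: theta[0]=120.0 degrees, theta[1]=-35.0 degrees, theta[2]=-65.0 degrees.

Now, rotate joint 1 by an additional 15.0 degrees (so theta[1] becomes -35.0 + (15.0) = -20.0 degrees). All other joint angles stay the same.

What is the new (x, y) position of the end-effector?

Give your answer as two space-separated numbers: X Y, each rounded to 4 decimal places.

Answer: 0.2123 14.2072

Derivation:
joint[0] = (0.0000, 0.0000)  (base)
link 0: phi[0] = 120 = 120 deg
  cos(120 deg) = -0.5000, sin(120 deg) = 0.8660
  joint[1] = (0.0000, 0.0000) + 4.1 * (-0.5000, 0.8660) = (0.0000 + -2.0500, 0.0000 + 3.5507) = (-2.0500, 3.5507)
link 1: phi[1] = 120 + -20 = 100 deg
  cos(100 deg) = -0.1736, sin(100 deg) = 0.9848
  joint[2] = (-2.0500, 3.5507) + 8.2 * (-0.1736, 0.9848) = (-2.0500 + -1.4239, 3.5507 + 8.0754) = (-3.4739, 11.6261)
link 2: phi[2] = 120 + -20 + -65 = 35 deg
  cos(35 deg) = 0.8192, sin(35 deg) = 0.5736
  joint[3] = (-3.4739, 11.6261) + 4.5 * (0.8192, 0.5736) = (-3.4739 + 3.6862, 11.6261 + 2.5811) = (0.2123, 14.2072)
End effector: (0.2123, 14.2072)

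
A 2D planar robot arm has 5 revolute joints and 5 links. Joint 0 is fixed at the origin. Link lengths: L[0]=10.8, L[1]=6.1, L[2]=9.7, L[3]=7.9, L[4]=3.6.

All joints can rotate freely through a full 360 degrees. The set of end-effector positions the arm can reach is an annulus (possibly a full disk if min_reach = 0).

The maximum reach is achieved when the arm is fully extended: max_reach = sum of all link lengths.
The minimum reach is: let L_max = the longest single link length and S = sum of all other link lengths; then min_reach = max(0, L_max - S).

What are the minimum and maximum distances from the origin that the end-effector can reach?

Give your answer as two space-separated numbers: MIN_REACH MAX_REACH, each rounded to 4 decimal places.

Link lengths: [10.8, 6.1, 9.7, 7.9, 3.6]
max_reach = 10.8 + 6.1 + 9.7 + 7.9 + 3.6 = 38.1
L_max = max([10.8, 6.1, 9.7, 7.9, 3.6]) = 10.8
S (sum of others) = 38.1 - 10.8 = 27.3
min_reach = max(0, 10.8 - 27.3) = max(0, -16.5) = 0

Answer: 0.0000 38.1000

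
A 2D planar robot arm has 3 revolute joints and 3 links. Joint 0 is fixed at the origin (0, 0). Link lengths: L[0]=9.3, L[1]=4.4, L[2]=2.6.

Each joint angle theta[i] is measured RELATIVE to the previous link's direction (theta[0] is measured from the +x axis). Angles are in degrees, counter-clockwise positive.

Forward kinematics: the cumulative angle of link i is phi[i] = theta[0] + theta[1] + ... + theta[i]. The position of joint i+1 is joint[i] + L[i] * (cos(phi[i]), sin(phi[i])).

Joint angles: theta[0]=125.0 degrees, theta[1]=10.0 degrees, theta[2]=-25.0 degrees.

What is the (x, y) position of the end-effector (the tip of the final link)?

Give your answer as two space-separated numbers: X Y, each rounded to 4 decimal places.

Answer: -9.3348 13.1726

Derivation:
joint[0] = (0.0000, 0.0000)  (base)
link 0: phi[0] = 125 = 125 deg
  cos(125 deg) = -0.5736, sin(125 deg) = 0.8192
  joint[1] = (0.0000, 0.0000) + 9.3 * (-0.5736, 0.8192) = (0.0000 + -5.3343, 0.0000 + 7.6181) = (-5.3343, 7.6181)
link 1: phi[1] = 125 + 10 = 135 deg
  cos(135 deg) = -0.7071, sin(135 deg) = 0.7071
  joint[2] = (-5.3343, 7.6181) + 4.4 * (-0.7071, 0.7071) = (-5.3343 + -3.1113, 7.6181 + 3.1113) = (-8.4455, 10.7294)
link 2: phi[2] = 125 + 10 + -25 = 110 deg
  cos(110 deg) = -0.3420, sin(110 deg) = 0.9397
  joint[3] = (-8.4455, 10.7294) + 2.6 * (-0.3420, 0.9397) = (-8.4455 + -0.8893, 10.7294 + 2.4432) = (-9.3348, 13.1726)
End effector: (-9.3348, 13.1726)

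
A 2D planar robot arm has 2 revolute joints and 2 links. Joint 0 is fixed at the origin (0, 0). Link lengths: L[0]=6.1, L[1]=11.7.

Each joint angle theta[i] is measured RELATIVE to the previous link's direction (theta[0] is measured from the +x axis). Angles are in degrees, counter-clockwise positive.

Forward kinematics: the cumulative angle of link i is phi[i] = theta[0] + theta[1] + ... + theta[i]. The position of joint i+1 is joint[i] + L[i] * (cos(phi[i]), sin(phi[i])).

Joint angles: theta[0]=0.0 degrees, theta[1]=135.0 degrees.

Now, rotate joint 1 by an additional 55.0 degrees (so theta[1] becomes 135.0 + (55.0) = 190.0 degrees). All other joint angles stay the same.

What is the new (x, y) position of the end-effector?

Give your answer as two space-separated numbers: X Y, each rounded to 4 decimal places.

joint[0] = (0.0000, 0.0000)  (base)
link 0: phi[0] = 0 = 0 deg
  cos(0 deg) = 1.0000, sin(0 deg) = 0.0000
  joint[1] = (0.0000, 0.0000) + 6.1 * (1.0000, 0.0000) = (0.0000 + 6.1000, 0.0000 + 0.0000) = (6.1000, 0.0000)
link 1: phi[1] = 0 + 190 = 190 deg
  cos(190 deg) = -0.9848, sin(190 deg) = -0.1736
  joint[2] = (6.1000, 0.0000) + 11.7 * (-0.9848, -0.1736) = (6.1000 + -11.5223, 0.0000 + -2.0317) = (-5.4223, -2.0317)
End effector: (-5.4223, -2.0317)

Answer: -5.4223 -2.0317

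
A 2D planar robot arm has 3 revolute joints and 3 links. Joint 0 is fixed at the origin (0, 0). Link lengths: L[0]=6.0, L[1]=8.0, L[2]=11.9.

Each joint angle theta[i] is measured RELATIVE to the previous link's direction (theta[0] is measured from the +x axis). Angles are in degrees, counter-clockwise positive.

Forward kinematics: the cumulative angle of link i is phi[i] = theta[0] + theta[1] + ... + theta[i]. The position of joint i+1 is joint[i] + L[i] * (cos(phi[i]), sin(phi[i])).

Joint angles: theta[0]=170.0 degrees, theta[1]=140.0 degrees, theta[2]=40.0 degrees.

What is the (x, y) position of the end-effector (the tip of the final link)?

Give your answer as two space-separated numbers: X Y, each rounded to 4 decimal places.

joint[0] = (0.0000, 0.0000)  (base)
link 0: phi[0] = 170 = 170 deg
  cos(170 deg) = -0.9848, sin(170 deg) = 0.1736
  joint[1] = (0.0000, 0.0000) + 6 * (-0.9848, 0.1736) = (0.0000 + -5.9088, 0.0000 + 1.0419) = (-5.9088, 1.0419)
link 1: phi[1] = 170 + 140 = 310 deg
  cos(310 deg) = 0.6428, sin(310 deg) = -0.7660
  joint[2] = (-5.9088, 1.0419) + 8 * (0.6428, -0.7660) = (-5.9088 + 5.1423, 1.0419 + -6.1284) = (-0.7665, -5.0865)
link 2: phi[2] = 170 + 140 + 40 = 350 deg
  cos(350 deg) = 0.9848, sin(350 deg) = -0.1736
  joint[3] = (-0.7665, -5.0865) + 11.9 * (0.9848, -0.1736) = (-0.7665 + 11.7192, -5.0865 + -2.0664) = (10.9527, -7.1529)
End effector: (10.9527, -7.1529)

Answer: 10.9527 -7.1529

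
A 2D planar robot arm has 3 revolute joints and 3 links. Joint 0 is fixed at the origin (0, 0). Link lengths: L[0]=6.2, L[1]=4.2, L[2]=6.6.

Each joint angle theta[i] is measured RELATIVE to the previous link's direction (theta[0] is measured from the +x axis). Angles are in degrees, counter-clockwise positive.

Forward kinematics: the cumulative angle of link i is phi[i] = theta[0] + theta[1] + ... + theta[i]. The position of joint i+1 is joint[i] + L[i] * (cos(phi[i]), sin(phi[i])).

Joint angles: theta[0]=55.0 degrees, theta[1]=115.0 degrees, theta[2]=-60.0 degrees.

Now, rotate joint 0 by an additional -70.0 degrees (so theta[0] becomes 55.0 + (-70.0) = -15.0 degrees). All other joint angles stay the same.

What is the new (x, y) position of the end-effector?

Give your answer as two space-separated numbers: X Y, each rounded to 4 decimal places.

Answer: 10.3153 6.7739

Derivation:
joint[0] = (0.0000, 0.0000)  (base)
link 0: phi[0] = -15 = -15 deg
  cos(-15 deg) = 0.9659, sin(-15 deg) = -0.2588
  joint[1] = (0.0000, 0.0000) + 6.2 * (0.9659, -0.2588) = (0.0000 + 5.9887, 0.0000 + -1.6047) = (5.9887, -1.6047)
link 1: phi[1] = -15 + 115 = 100 deg
  cos(100 deg) = -0.1736, sin(100 deg) = 0.9848
  joint[2] = (5.9887, -1.6047) + 4.2 * (-0.1736, 0.9848) = (5.9887 + -0.7293, -1.6047 + 4.1362) = (5.2594, 2.5315)
link 2: phi[2] = -15 + 115 + -60 = 40 deg
  cos(40 deg) = 0.7660, sin(40 deg) = 0.6428
  joint[3] = (5.2594, 2.5315) + 6.6 * (0.7660, 0.6428) = (5.2594 + 5.0559, 2.5315 + 4.2424) = (10.3153, 6.7739)
End effector: (10.3153, 6.7739)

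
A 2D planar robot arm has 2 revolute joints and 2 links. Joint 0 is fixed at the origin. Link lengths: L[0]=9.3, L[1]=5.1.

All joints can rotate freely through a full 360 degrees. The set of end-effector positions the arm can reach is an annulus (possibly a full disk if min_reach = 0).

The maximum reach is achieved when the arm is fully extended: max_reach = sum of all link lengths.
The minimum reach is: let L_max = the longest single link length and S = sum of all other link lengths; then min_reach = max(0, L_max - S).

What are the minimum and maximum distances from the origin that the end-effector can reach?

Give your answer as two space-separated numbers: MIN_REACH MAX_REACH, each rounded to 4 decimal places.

Link lengths: [9.3, 5.1]
max_reach = 9.3 + 5.1 = 14.4
L_max = max([9.3, 5.1]) = 9.3
S (sum of others) = 14.4 - 9.3 = 5.1
min_reach = max(0, 9.3 - 5.1) = max(0, 4.2) = 4.2

Answer: 4.2000 14.4000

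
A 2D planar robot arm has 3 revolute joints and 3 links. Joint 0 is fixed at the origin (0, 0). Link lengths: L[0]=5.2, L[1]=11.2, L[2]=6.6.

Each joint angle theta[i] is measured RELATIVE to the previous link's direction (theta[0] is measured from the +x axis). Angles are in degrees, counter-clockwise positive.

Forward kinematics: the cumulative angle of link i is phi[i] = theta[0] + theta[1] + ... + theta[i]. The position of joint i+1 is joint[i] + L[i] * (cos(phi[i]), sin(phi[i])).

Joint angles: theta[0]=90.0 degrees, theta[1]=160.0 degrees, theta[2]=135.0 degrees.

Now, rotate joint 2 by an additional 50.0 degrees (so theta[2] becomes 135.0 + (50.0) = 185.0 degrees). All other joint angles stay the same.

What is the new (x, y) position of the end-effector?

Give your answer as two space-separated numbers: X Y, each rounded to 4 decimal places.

joint[0] = (0.0000, 0.0000)  (base)
link 0: phi[0] = 90 = 90 deg
  cos(90 deg) = 0.0000, sin(90 deg) = 1.0000
  joint[1] = (0.0000, 0.0000) + 5.2 * (0.0000, 1.0000) = (0.0000 + 0.0000, 0.0000 + 5.2000) = (0.0000, 5.2000)
link 1: phi[1] = 90 + 160 = 250 deg
  cos(250 deg) = -0.3420, sin(250 deg) = -0.9397
  joint[2] = (0.0000, 5.2000) + 11.2 * (-0.3420, -0.9397) = (0.0000 + -3.8306, 5.2000 + -10.5246) = (-3.8306, -5.3246)
link 2: phi[2] = 90 + 160 + 185 = 435 deg
  cos(435 deg) = 0.2588, sin(435 deg) = 0.9659
  joint[3] = (-3.8306, -5.3246) + 6.6 * (0.2588, 0.9659) = (-3.8306 + 1.7082, -5.3246 + 6.3751) = (-2.1224, 1.0506)
End effector: (-2.1224, 1.0506)

Answer: -2.1224 1.0506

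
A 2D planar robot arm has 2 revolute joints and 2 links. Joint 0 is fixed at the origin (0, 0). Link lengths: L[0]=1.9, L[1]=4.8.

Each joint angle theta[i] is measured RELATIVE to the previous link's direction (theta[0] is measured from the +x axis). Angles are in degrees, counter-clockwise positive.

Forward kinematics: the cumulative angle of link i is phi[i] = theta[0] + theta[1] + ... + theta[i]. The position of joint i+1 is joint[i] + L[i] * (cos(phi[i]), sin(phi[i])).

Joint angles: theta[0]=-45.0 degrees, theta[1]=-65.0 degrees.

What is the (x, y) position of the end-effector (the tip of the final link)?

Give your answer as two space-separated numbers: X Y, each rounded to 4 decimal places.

joint[0] = (0.0000, 0.0000)  (base)
link 0: phi[0] = -45 = -45 deg
  cos(-45 deg) = 0.7071, sin(-45 deg) = -0.7071
  joint[1] = (0.0000, 0.0000) + 1.9 * (0.7071, -0.7071) = (0.0000 + 1.3435, 0.0000 + -1.3435) = (1.3435, -1.3435)
link 1: phi[1] = -45 + -65 = -110 deg
  cos(-110 deg) = -0.3420, sin(-110 deg) = -0.9397
  joint[2] = (1.3435, -1.3435) + 4.8 * (-0.3420, -0.9397) = (1.3435 + -1.6417, -1.3435 + -4.5105) = (-0.2982, -5.8540)
End effector: (-0.2982, -5.8540)

Answer: -0.2982 -5.8540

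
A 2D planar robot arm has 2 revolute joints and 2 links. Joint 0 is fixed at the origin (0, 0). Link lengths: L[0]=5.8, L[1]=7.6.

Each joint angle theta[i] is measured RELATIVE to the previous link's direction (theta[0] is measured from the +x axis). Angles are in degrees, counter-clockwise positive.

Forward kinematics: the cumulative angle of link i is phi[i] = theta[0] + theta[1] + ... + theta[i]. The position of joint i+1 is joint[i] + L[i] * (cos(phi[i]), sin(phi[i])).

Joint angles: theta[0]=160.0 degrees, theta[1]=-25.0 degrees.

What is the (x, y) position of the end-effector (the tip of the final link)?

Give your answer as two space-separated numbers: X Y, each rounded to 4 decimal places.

joint[0] = (0.0000, 0.0000)  (base)
link 0: phi[0] = 160 = 160 deg
  cos(160 deg) = -0.9397, sin(160 deg) = 0.3420
  joint[1] = (0.0000, 0.0000) + 5.8 * (-0.9397, 0.3420) = (0.0000 + -5.4502, 0.0000 + 1.9837) = (-5.4502, 1.9837)
link 1: phi[1] = 160 + -25 = 135 deg
  cos(135 deg) = -0.7071, sin(135 deg) = 0.7071
  joint[2] = (-5.4502, 1.9837) + 7.6 * (-0.7071, 0.7071) = (-5.4502 + -5.3740, 1.9837 + 5.3740) = (-10.8242, 7.3577)
End effector: (-10.8242, 7.3577)

Answer: -10.8242 7.3577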